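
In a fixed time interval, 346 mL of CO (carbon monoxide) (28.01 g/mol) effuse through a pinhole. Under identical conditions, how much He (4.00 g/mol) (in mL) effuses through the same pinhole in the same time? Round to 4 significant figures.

By Graham's law, rate_He/rate_CO = √(M_CO/M_He) = √(28.01/4.00) = √7.003 = 2.646.
So the volume for He is 346 × 2.646 = 915.6 mL.

915.6 mL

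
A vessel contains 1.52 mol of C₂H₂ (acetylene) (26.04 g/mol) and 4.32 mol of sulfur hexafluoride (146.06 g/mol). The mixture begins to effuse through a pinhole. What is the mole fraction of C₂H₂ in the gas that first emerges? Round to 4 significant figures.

The effusion rate of species i is ∝ p_i/√M_i ∝ n_i/√M_i.
So x_C₂H₂ in the escaping gas = (n_C₂H₂/√M_C₂H₂) / Σ(n_i/√M_i)
= (1.52/√26.04) / (1.52/√26.04 + 4.32/√146.06) = 0.2979/(0.2979 + 0.3575) = 0.4545.

0.4545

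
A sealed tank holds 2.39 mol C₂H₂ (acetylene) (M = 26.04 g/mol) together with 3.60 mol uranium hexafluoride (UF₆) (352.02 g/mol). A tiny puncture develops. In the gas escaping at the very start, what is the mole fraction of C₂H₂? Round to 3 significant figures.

Each component's effusion rate ∝ (its partial pressure)·(1/√M) ∝ n_i/√M_i.
So x_C₂H₂ in the escaping gas = (n_C₂H₂/√M_C₂H₂) / Σ(n_i/√M_i)
= (2.39/√26.04) / (2.39/√26.04 + 3.60/√352.02) = 0.4684/(0.4684 + 0.1919) = 0.709.

0.709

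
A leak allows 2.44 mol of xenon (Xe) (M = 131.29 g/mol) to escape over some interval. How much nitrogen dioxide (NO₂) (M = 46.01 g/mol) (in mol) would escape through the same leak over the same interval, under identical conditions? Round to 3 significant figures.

4.12 mol

From Graham's law, rate_NO₂/rate_Xe = √(M_Xe/M_NO₂) = √(131.29/46.01) = √2.854 = 1.689.
So the amount for NO₂ is 2.44 × 1.689 = 4.12 mol.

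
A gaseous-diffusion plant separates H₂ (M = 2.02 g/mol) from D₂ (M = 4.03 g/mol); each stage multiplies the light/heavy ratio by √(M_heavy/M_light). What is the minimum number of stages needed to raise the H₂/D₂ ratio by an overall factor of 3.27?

4

With α = √(4.03/2.02) per stage, ln α = ½ ln(1.99505) = 0.3453.
Need α^N ≥ 3.27 ⇒ N ≥ ln(3.27) / ln α = 1.185 / 0.3453 = 3.43.
So at least 4 stages are needed.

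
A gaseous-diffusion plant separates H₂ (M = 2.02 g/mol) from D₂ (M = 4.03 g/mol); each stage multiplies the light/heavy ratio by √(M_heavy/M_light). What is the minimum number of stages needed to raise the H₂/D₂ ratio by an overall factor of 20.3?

9

With α = √(4.03/2.02) per stage, ln α = ½ ln(1.99505) = 0.3453.
Need α^N ≥ 20.3 ⇒ N ≥ ln(20.3) / ln α = 3.011 / 0.3453 = 8.72.
So at least 9 stages are needed.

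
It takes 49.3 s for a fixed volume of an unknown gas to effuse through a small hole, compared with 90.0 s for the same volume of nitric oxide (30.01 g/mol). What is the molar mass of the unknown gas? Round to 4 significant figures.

Graham's law gives t_X/t_NO = √(M_X/M_NO).
49.3/90.0 = 0.5478 = √(M_X/30.01)
M_X = 30.01 × 0.5478² = 30.01 × 0.3001 = 9.005 g/mol

9.005 g/mol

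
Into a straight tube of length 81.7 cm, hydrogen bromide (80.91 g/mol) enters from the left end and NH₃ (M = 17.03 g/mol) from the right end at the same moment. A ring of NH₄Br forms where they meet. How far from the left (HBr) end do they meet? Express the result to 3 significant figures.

In equal time, each gas travels a distance ∝ its rate ∝ 1/√M, so d_HBr/d_NH₃ = √(M_NH₃/M_HBr) = √(17.03/80.91) = 0.4588.
With d_HBr + d_NH₃ = 81.7 cm, d_NH₃ = 81.7/(1 + 0.4588) = 56.01 cm.
d_HBr = 81.7 − 56.01 = 25.7 cm.

25.7 cm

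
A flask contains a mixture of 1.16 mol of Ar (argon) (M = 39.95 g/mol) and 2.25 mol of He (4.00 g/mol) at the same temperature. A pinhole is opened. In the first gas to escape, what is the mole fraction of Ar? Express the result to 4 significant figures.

The effusion rate of species i is ∝ p_i/√M_i ∝ n_i/√M_i.
So x_Ar in the escaping gas = (n_Ar/√M_Ar) / Σ(n_i/√M_i)
= (1.16/√39.95) / (1.16/√39.95 + 2.25/√4.00) = 0.1835/(0.1835 + 1.125) = 0.1403.

0.1403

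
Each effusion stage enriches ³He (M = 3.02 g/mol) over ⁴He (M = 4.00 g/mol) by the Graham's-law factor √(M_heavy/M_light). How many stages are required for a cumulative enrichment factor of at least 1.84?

Single-stage factor α = √(4.00/3.02), so ln α = ½ ln(1.32450) = 0.1405.
Need α^N ≥ 1.84 ⇒ N ≥ ln(1.84) / ln α = 0.6098 / 0.1405 = 4.34.
Minimum whole number of stages: N = 5.

5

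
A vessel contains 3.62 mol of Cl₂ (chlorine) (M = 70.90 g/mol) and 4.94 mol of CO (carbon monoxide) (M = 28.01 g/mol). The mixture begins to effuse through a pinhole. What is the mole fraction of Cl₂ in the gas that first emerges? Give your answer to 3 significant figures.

Each component's effusion rate ∝ (its partial pressure)·(1/√M) ∝ n_i/√M_i.
Mole fraction of Cl₂ in the effusate = (n_Cl₂/√M_Cl₂) / (n_Cl₂/√M_Cl₂ + n_CO/√M_CO)
= (3.62/√70.90) / (3.62/√70.90 + 4.94/√28.01) = 0.4299/(0.4299 + 0.9334) = 0.315.

0.315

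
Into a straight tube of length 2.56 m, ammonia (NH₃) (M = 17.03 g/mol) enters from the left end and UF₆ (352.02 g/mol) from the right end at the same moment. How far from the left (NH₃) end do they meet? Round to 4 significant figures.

In equal time, each gas travels a distance ∝ its rate ∝ 1/√M, so d_NH₃/d_UF₆ = √(M_UF₆/M_NH₃) = √(352.02/17.03) = 4.546.
With d_NH₃ + d_UF₆ = 2.56 m, d_UF₆ = 2.56/(1 + 4.546) = 0.4616 m.
d_NH₃ = 2.56 − 0.4616 = 2.098 m.

2.098 m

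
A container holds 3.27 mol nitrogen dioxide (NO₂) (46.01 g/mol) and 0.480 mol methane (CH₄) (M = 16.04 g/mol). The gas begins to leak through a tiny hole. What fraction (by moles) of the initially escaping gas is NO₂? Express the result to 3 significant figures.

The effusion rate of species i is ∝ p_i/√M_i ∝ n_i/√M_i.
So x_NO₂ in the escaping gas = (n_NO₂/√M_NO₂) / Σ(n_i/√M_i)
= (3.27/√46.01) / (3.27/√46.01 + 0.480/√16.04) = 0.4821/(0.4821 + 0.1199) = 0.801.

0.801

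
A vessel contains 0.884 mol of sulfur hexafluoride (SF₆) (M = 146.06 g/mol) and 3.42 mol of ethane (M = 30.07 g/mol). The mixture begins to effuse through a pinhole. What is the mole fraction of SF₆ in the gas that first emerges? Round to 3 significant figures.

The effusion rate of species i is ∝ p_i/√M_i ∝ n_i/√M_i.
So x_SF₆ in the escaping gas = (n_SF₆/√M_SF₆) / Σ(n_i/√M_i)
= (0.884/√146.06) / (0.884/√146.06 + 3.42/√30.07) = 0.07315/(0.07315 + 0.6237) = 0.105.

0.105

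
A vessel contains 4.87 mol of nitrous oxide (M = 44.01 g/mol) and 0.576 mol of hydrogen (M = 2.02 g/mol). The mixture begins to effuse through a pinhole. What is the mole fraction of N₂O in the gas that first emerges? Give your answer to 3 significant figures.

Effusion rate of each component ∝ n_i/√M_i (partial pressure × 1/√M).
x_N₂O(eff) = (n_N₂O/√M_N₂O) / (n_N₂O/√M_N₂O + n_H₂/√M_H₂)
= (4.87/√44.01) / (4.87/√44.01 + 0.576/√2.02) = 0.7341/(0.7341 + 0.4053) = 0.644.

0.644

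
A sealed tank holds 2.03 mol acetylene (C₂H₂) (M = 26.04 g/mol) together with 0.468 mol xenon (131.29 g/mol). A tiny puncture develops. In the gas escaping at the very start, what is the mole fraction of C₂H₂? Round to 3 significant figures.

0.907

The effusion rate of species i is ∝ p_i/√M_i ∝ n_i/√M_i.
Mole fraction of C₂H₂ in the effusate = (n_C₂H₂/√M_C₂H₂) / (n_C₂H₂/√M_C₂H₂ + n_Xe/√M_Xe)
= (2.03/√26.04) / (2.03/√26.04 + 0.468/√131.29) = 0.3978/(0.3978 + 0.04084) = 0.907.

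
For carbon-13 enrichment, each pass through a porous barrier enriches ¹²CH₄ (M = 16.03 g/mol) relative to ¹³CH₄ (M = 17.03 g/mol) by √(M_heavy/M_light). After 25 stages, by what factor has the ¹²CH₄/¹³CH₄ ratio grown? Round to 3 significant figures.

2.13

The single-stage factor is √(M_heavy/M_light), so 25 stages give [√(17.03/16.03)]^25 = (17.03/16.03)^(25/2).
= 1.06238^(25/2) = 2.13.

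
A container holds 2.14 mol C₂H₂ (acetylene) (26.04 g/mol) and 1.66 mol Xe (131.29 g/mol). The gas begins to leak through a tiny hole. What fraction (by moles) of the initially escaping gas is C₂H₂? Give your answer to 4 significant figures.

0.7432

Rate_i ∝ x_i/√M_i (Graham's law weighted by mole fraction), so the effusate composition follows n_i/√M_i.
x_C₂H₂(eff) = (n_C₂H₂/√M_C₂H₂) / (n_C₂H₂/√M_C₂H₂ + n_Xe/√M_Xe)
= (2.14/√26.04) / (2.14/√26.04 + 1.66/√131.29) = 0.4194/(0.4194 + 0.1449) = 0.7432.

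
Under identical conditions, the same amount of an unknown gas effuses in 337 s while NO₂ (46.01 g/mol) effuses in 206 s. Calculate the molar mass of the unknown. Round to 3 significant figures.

123 g/mol

Using Graham's law: t_X/t_NO₂ = √(M_X/M_NO₂).
337/206 = 1.636 = √(M_X/46.01)
M_X = 46.01 × 1.636² = 46.01 × 2.676 = 123 g/mol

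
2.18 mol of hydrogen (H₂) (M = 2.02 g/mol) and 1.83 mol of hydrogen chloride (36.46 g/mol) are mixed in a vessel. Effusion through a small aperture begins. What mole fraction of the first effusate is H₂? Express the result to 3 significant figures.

0.835

Effusion rate of each component ∝ n_i/√M_i (partial pressure × 1/√M).
x_H₂(eff) = (n_H₂/√M_H₂) / (n_H₂/√M_H₂ + n_HCl/√M_HCl)
= (2.18/√2.02) / (2.18/√2.02 + 1.83/√36.46) = 1.534/(1.534 + 0.3031) = 0.835.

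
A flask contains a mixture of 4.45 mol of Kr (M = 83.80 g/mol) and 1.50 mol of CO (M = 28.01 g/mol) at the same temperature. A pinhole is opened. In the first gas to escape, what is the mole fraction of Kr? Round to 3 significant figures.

Rate_i ∝ x_i/√M_i (Graham's law weighted by mole fraction), so the effusate composition follows n_i/√M_i.
So x_Kr in the escaping gas = (n_Kr/√M_Kr) / Σ(n_i/√M_i)
= (4.45/√83.80) / (4.45/√83.80 + 1.50/√28.01) = 0.4861/(0.4861 + 0.2834) = 0.632.

0.632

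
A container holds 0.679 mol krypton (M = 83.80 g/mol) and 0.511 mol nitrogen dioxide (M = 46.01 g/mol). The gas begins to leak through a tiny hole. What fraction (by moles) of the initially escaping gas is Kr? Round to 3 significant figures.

The effusion rate of species i is ∝ p_i/√M_i ∝ n_i/√M_i.
x_Kr(eff) = (n_Kr/√M_Kr) / (n_Kr/√M_Kr + n_NO₂/√M_NO₂)
= (0.679/√83.80) / (0.679/√83.80 + 0.511/√46.01) = 0.07417/(0.07417 + 0.07533) = 0.496.

0.496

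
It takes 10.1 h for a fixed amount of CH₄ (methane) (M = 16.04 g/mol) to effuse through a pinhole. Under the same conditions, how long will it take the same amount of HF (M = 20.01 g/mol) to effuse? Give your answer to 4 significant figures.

Since effusion rate ∝ 1/√M, t_HF/t_CH₄ = √(M_HF/M_CH₄) = √(20.01/16.04) = √1.248 = 1.117.
So the time for HF is 10.1 × 1.117 = 11.28 h.

11.28 h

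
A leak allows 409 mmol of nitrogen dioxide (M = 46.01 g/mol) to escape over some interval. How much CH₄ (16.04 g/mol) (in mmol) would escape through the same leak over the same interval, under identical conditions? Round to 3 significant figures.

Graham's law gives rate_CH₄/rate_NO₂ = √(M_NO₂/M_CH₄) = √(46.01/16.04) = √2.868 = 1.694.
So the amount for CH₄ is 409 × 1.694 = 693 mmol.

693 mmol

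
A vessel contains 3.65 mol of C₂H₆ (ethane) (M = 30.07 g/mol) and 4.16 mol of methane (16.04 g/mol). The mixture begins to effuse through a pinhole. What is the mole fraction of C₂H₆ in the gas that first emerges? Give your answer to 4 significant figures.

0.3905

Each component's effusion rate ∝ (its partial pressure)·(1/√M) ∝ n_i/√M_i.
Mole fraction of C₂H₆ in the effusate = (n_C₂H₆/√M_C₂H₆) / (n_C₂H₆/√M_C₂H₆ + n_CH₄/√M_CH₄)
= (3.65/√30.07) / (3.65/√30.07 + 4.16/√16.04) = 0.6656/(0.6656 + 1.039) = 0.3905.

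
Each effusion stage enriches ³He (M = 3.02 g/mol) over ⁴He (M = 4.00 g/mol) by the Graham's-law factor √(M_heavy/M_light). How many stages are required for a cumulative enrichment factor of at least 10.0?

Per stage α = (4.00/3.02)^(1/2) = 1.32450^0.5, giving ln α = 0.1405.
Need α^N ≥ 10.0 ⇒ N ≥ ln(10.0) / ln α = 2.303 / 0.1405 = 16.39.
Minimum whole number of stages: N = 17.

17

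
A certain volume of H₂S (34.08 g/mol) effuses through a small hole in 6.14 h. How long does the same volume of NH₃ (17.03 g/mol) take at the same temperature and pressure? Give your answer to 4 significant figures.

4.340 h

Since effusion rate ∝ 1/√M, t_NH₃/t_H₂S = √(M_NH₃/M_H₂S) = √(17.03/34.08) = √0.4997 = 0.7069.
So the time for NH₃ is 6.14 × 0.7069 = 4.340 h.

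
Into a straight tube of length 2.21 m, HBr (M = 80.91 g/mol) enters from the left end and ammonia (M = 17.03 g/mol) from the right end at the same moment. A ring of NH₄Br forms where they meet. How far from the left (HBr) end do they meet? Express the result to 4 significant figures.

0.6950 m

Distances travelled in equal time are proportional to diffusion rates, so d_HBr/d_NH₃ = √(M_NH₃/M_HBr) = √(17.03/80.91) = 0.4588.
With d_HBr + d_NH₃ = 2.21 m, d_NH₃ = 2.21/(1 + 0.4588) = 1.515 m.
d_HBr = 2.21 − 1.515 = 0.6950 m.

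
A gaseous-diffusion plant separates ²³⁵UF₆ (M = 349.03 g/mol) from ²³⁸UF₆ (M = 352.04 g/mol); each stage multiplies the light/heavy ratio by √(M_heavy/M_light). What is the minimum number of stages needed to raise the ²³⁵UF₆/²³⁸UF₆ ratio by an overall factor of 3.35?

Single-stage factor α = √(352.04/349.03), so ln α = ½ ln(1.00862) = 0.004293.
Need α^N ≥ 3.35 ⇒ N ≥ ln(3.35) / ln α = 1.209 / 0.004293 = 281.58.
So at least 282 stages are needed.

282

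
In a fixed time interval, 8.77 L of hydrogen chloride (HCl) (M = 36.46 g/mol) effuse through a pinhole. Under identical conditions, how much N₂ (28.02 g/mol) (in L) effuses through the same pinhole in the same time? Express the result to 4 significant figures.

By Graham's law, rate_N₂/rate_HCl = √(M_HCl/M_N₂) = √(36.46/28.02) = √1.301 = 1.141.
So the volume for N₂ is 8.77 × 1.141 = 10.00 L.

10.00 L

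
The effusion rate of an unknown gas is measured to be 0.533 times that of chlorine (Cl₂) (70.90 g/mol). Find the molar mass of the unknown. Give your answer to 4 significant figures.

249.6 g/mol

From Graham's law, rate_X/rate_Cl₂ = √(M_Cl₂/M_X).
0.533 = √(70.90/M_X)
M_X = 70.90 / 0.533² = 70.90 / 0.2841 = 249.6 g/mol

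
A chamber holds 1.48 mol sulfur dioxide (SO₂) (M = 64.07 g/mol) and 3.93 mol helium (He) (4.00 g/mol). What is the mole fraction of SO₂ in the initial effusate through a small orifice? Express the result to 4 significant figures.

Effusion rate of each component ∝ n_i/√M_i (partial pressure × 1/√M).
x_SO₂(eff) = (n_SO₂/√M_SO₂) / (n_SO₂/√M_SO₂ + n_He/√M_He)
= (1.48/√64.07) / (1.48/√64.07 + 3.93/√4.00) = 0.1849/(0.1849 + 1.965) = 0.08600.

0.08600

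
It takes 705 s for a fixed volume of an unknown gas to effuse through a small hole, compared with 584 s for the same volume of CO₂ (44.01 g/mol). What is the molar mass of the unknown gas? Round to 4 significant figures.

Since effusion rate ∝ 1/√M, t_X/t_CO₂ = √(M_X/M_CO₂).
705/584 = 1.207 = √(M_X/44.01)
M_X = 44.01 × 1.207² = 44.01 × 1.457 = 64.14 g/mol

64.14 g/mol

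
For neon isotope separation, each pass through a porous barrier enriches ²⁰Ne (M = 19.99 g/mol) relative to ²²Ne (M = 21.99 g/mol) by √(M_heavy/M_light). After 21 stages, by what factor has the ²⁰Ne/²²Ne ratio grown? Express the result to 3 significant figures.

Each stage multiplies the ratio by α = √(21.99/19.99), so after 21 stages the overall factor is α^21 = (21.99/19.99)^(21/2).
= 1.10005^(21/2) = 2.72.

2.72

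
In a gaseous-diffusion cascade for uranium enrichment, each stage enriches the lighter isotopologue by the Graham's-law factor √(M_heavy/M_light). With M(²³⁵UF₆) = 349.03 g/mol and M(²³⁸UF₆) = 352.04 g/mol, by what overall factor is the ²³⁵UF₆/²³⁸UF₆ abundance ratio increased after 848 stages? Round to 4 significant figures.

38.12

The single-stage factor is √(M_heavy/M_light), so 848 stages give [√(352.04/349.03)]^848 = (352.04/349.03)^(848/2).
= 1.00862^424 = 38.12.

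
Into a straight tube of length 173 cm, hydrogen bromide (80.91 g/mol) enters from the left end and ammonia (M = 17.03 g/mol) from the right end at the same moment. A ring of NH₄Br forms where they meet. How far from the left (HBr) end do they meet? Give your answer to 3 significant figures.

54.4 cm

In equal time, each gas travels a distance ∝ its rate ∝ 1/√M, so d_HBr/d_NH₃ = √(M_NH₃/M_HBr) = √(17.03/80.91) = 0.4588.
With d_HBr + d_NH₃ = 173 cm, d_NH₃ = 173/(1 + 0.4588) = 118.6 cm.
d_HBr = 173 − 118.6 = 54.4 cm.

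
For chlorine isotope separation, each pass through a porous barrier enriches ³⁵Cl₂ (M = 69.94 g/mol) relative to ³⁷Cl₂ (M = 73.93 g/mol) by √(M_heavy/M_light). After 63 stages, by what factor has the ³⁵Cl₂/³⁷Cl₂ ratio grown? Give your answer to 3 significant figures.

5.74

Overall factor = α^63 with α = √(73.93/69.94), i.e. (73.93/69.94)^(63/2).
= 1.05705^(63/2) = 5.74.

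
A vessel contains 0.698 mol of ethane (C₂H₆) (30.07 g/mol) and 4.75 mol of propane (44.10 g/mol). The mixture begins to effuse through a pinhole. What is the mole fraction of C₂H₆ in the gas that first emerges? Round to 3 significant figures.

Effusion rate of each component ∝ n_i/√M_i (partial pressure × 1/√M).
x_C₂H₆(eff) = (n_C₂H₆/√M_C₂H₆) / (n_C₂H₆/√M_C₂H₆ + n_C₃H₈/√M_C₃H₈)
= (0.698/√30.07) / (0.698/√30.07 + 4.75/√44.10) = 0.1273/(0.1273 + 0.7153) = 0.151.

0.151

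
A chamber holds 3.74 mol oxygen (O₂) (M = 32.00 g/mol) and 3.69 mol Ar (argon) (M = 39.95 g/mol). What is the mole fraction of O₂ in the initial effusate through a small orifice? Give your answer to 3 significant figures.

0.531

Each component's effusion rate ∝ (its partial pressure)·(1/√M) ∝ n_i/√M_i.
Mole fraction of O₂ in the effusate = (n_O₂/√M_O₂) / (n_O₂/√M_O₂ + n_Ar/√M_Ar)
= (3.74/√32.00) / (3.74/√32.00 + 3.69/√39.95) = 0.6611/(0.6611 + 0.5838) = 0.531.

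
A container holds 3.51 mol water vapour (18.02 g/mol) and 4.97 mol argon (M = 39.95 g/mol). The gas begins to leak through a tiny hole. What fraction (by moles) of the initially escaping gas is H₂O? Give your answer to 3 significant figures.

0.513

The effusion rate of species i is ∝ p_i/√M_i ∝ n_i/√M_i.
x_H₂O(eff) = (n_H₂O/√M_H₂O) / (n_H₂O/√M_H₂O + n_Ar/√M_Ar)
= (3.51/√18.02) / (3.51/√18.02 + 4.97/√39.95) = 0.8269/(0.8269 + 0.7863) = 0.513.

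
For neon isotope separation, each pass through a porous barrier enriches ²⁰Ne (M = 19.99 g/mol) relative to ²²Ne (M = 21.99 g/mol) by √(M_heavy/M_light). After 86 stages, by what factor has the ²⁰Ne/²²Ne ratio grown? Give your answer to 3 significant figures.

After 86 stages the ratio has grown by (√(21.99/19.99))^86 = (21.99/19.99)^(86/2).
= 1.10005^43 = 60.4.

60.4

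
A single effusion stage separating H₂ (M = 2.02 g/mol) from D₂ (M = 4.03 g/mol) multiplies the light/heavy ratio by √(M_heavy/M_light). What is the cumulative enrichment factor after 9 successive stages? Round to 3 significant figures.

22.4

The single-stage factor is √(M_heavy/M_light), so 9 stages give [√(4.03/2.02)]^9 = (4.03/2.02)^(9/2).
= 1.99505^(9/2) = 22.4.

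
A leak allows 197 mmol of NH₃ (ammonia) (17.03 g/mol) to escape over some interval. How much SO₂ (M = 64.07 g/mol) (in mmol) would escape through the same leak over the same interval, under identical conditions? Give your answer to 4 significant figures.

Graham's law gives rate_SO₂/rate_NH₃ = √(M_NH₃/M_SO₂) = √(17.03/64.07) = √0.2658 = 0.5156.
So the amount for SO₂ is 197 × 0.5156 = 101.6 mmol.

101.6 mmol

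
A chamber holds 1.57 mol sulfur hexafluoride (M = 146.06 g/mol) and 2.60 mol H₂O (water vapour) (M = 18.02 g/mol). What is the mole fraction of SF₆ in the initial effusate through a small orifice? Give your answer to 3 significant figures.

The effusion rate of species i is ∝ p_i/√M_i ∝ n_i/√M_i.
So x_SF₆ in the escaping gas = (n_SF₆/√M_SF₆) / Σ(n_i/√M_i)
= (1.57/√146.06) / (1.57/√146.06 + 2.60/√18.02) = 0.1299/(0.1299 + 0.6125) = 0.175.

0.175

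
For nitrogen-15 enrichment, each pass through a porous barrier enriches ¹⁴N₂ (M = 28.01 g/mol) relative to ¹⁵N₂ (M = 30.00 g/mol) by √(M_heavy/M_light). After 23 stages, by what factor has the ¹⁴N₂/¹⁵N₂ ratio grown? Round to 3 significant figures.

The single-stage factor is √(M_heavy/M_light), so 23 stages give [√(30.00/28.01)]^23 = (30.00/28.01)^(23/2).
= 1.07105^(23/2) = 2.20.

2.20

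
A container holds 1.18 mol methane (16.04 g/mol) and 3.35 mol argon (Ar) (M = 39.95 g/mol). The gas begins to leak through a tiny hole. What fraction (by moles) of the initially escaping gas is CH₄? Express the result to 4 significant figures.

Effusion rate of each component ∝ n_i/√M_i (partial pressure × 1/√M).
Mole fraction of CH₄ in the effusate = (n_CH₄/√M_CH₄) / (n_CH₄/√M_CH₄ + n_Ar/√M_Ar)
= (1.18/√16.04) / (1.18/√16.04 + 3.35/√39.95) = 0.2946/(0.2946 + 0.5300) = 0.3573.

0.3573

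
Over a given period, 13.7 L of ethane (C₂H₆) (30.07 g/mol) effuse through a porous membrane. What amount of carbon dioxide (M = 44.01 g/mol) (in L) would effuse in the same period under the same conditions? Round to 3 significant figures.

By Graham's law, rate_CO₂/rate_C₂H₆ = √(M_C₂H₆/M_CO₂) = √(30.07/44.01) = √0.6833 = 0.8266.
So the volume for CO₂ is 13.7 × 0.8266 = 11.3 L.

11.3 L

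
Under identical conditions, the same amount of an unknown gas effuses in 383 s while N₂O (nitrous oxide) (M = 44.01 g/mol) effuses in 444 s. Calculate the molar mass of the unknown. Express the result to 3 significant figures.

32.7 g/mol

From Graham's law, t_X/t_N₂O = √(M_X/M_N₂O).
383/444 = 0.8626 = √(M_X/44.01)
M_X = 44.01 × 0.8626² = 44.01 × 0.7441 = 32.7 g/mol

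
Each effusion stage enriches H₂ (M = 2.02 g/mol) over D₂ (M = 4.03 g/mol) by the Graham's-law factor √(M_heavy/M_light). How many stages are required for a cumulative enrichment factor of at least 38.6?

11

Per stage α = (4.03/2.02)^(1/2) = 1.99505^0.5, giving ln α = 0.3453.
Need α^N ≥ 38.6 ⇒ N ≥ ln(38.6) / ln α = 3.653 / 0.3453 = 10.58.
So at least 11 stages are needed.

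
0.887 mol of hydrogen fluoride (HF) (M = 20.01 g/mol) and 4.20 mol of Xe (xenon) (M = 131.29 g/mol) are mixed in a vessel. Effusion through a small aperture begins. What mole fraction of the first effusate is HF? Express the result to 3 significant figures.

Effusion rate of each component ∝ n_i/√M_i (partial pressure × 1/√M).
Mole fraction of HF in the effusate = (n_HF/√M_HF) / (n_HF/√M_HF + n_Xe/√M_Xe)
= (0.887/√20.01) / (0.887/√20.01 + 4.20/√131.29) = 0.1983/(0.1983 + 0.3666) = 0.351.

0.351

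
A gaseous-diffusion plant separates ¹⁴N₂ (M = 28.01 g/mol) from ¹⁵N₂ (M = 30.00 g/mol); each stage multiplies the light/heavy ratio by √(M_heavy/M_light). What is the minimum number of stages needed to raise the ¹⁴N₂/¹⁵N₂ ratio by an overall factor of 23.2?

Single-stage factor α = √(30.00/28.01), so ln α = ½ ln(1.07105) = 0.03432.
Need α^N ≥ 23.2 ⇒ N ≥ ln(23.2) / ln α = 3.144 / 0.03432 = 91.62.
Rounding up, N = 92 stages.

92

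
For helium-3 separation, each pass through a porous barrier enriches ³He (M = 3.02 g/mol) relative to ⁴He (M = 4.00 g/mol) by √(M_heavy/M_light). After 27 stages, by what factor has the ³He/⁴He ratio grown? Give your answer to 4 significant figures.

The single-stage factor is √(M_heavy/M_light), so 27 stages give [√(4.00/3.02)]^27 = (4.00/3.02)^(27/2).
= 1.32450^(27/2) = 44.43.

44.43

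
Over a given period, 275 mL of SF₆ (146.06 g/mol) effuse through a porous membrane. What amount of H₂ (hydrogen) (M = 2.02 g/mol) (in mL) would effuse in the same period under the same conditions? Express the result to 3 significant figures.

Graham's law gives rate_H₂/rate_SF₆ = √(M_SF₆/M_H₂) = √(146.06/2.02) = √72.31 = 8.503.
So the volume for H₂ is 275 × 8.503 = 2340 mL.

2340 mL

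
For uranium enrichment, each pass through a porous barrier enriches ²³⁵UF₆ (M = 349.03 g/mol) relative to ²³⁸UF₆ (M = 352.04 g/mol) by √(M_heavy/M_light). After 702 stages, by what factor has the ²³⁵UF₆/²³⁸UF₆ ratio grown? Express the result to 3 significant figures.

20.4

The single-stage factor is √(M_heavy/M_light), so 702 stages give [√(352.04/349.03)]^702 = (352.04/349.03)^(702/2).
= 1.00862^351 = 20.4.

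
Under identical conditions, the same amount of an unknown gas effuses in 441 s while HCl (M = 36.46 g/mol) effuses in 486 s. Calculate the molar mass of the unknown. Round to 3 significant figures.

Since effusion rate ∝ 1/√M, t_X/t_HCl = √(M_X/M_HCl).
441/486 = 0.9074 = √(M_X/36.46)
M_X = 36.46 × 0.9074² = 36.46 × 0.8234 = 30.0 g/mol

30.0 g/mol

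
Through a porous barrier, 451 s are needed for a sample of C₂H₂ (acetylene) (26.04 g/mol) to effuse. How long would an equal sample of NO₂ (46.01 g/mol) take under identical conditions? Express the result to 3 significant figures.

Graham's law gives t_NO₂/t_C₂H₂ = √(M_NO₂/M_C₂H₂) = √(46.01/26.04) = √1.767 = 1.329.
So the time for NO₂ is 451 × 1.329 = 599 s.

599 s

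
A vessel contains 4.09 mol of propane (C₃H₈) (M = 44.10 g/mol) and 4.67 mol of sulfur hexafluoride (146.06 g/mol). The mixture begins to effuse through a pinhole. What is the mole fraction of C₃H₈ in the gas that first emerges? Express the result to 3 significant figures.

0.614

The effusion rate of species i is ∝ p_i/√M_i ∝ n_i/√M_i.
Mole fraction of C₃H₈ in the effusate = (n_C₃H₈/√M_C₃H₈) / (n_C₃H₈/√M_C₃H₈ + n_SF₆/√M_SF₆)
= (4.09/√44.10) / (4.09/√44.10 + 4.67/√146.06) = 0.6159/(0.6159 + 0.3864) = 0.614.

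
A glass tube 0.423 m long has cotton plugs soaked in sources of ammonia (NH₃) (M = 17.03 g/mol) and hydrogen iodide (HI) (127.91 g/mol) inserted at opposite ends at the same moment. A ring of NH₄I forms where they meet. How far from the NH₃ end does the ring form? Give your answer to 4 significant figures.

0.3099 m

In equal time, each gas travels a distance ∝ its rate ∝ 1/√M, so d_NH₃/d_HI = √(M_HI/M_NH₃) = √(127.91/17.03) = 2.741.
With d_NH₃ + d_HI = 0.423 m, d_HI = 0.423/(1 + 2.741) = 0.1131 m.
d_NH₃ = 0.423 − 0.1131 = 0.3099 m.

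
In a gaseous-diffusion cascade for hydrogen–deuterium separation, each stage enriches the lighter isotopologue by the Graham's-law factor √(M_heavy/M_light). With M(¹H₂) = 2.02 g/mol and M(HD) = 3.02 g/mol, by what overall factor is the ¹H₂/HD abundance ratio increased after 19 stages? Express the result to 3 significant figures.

After 19 stages the ratio has grown by (√(3.02/2.02))^19 = (3.02/2.02)^(19/2).
= 1.49505^(19/2) = 45.6.

45.6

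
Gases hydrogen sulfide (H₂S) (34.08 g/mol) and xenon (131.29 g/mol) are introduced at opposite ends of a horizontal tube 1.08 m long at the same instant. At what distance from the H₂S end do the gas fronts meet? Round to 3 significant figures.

0.715 m

The fronts meet when d_H₂S + d_Xe = L with d_H₂S/d_Xe = √(M_Xe/M_H₂S) (Graham's law). Here √(M_Xe/M_H₂S) = √(131.29/34.08) = 1.963.
With d_H₂S + d_Xe = 1.08 m, d_Xe = 1.08/(1 + 1.963) = 0.3645 m.
d_H₂S = 1.08 − 0.3645 = 0.715 m.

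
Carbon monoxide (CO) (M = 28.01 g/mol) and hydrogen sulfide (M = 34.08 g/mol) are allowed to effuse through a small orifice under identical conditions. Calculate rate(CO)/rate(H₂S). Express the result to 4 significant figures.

Graham's law gives rate_CO/rate_H₂S = √(M_H₂S/M_CO) = √(34.08/28.01) = √1.217 = 1.103.

1.103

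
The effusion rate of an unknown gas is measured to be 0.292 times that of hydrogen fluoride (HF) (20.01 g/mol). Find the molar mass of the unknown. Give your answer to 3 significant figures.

235 g/mol

By Graham's law, rate_X/rate_HF = √(M_HF/M_X).
0.292 = √(20.01/M_X)
M_X = 20.01 / 0.292² = 20.01 / 0.08526 = 235 g/mol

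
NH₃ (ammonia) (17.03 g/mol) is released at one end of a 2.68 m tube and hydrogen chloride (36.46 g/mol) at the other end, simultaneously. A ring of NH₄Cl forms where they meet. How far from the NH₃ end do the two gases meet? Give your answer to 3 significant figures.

1.59 m

In equal time, each gas travels a distance ∝ its rate ∝ 1/√M, so d_NH₃/d_HCl = √(M_HCl/M_NH₃) = √(36.46/17.03) = 1.463.
With d_NH₃ + d_HCl = 2.68 m, d_HCl = 2.68/(1 + 1.463) = 1.088 m.
d_NH₃ = 2.68 − 1.088 = 1.59 m.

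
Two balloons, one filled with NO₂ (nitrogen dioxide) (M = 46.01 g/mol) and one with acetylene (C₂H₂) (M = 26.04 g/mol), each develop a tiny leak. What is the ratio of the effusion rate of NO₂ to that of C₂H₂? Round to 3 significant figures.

0.752

Using Graham's law: rate_NO₂/rate_C₂H₂ = √(M_C₂H₂/M_NO₂) = √(26.04/46.01) = √0.5660 = 0.752.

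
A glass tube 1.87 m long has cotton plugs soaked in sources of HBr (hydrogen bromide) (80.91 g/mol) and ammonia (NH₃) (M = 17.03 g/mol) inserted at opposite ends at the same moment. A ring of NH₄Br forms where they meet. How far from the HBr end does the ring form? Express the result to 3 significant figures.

Graham's law gives d_HBr/d_NH₃ = rate_HBr/rate_NH₃ = √(M_NH₃/M_HBr) = √(17.03/80.91) = 0.4588.
With d_HBr + d_NH₃ = 1.87 m, d_NH₃ = 1.87/(1 + 0.4588) = 1.282 m.
d_HBr = 1.87 − 1.282 = 0.588 m.

0.588 m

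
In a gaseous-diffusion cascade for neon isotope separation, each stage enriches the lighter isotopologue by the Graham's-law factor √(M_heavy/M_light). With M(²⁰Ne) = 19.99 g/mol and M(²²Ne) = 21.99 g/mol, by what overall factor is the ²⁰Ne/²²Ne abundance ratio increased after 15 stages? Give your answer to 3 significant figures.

After 15 stages the ratio has grown by (√(21.99/19.99))^15 = (21.99/19.99)^(15/2).
= 1.10005^(15/2) = 2.04.

2.04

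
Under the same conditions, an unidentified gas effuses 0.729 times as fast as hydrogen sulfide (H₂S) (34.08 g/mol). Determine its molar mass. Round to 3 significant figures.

Using Graham's law: rate_X/rate_H₂S = √(M_H₂S/M_X).
0.729 = √(34.08/M_X)
M_X = 34.08 / 0.729² = 34.08 / 0.5314 = 64.1 g/mol

64.1 g/mol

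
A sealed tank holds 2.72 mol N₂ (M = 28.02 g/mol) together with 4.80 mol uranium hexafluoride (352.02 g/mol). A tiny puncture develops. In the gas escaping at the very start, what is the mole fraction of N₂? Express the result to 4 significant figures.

Rate_i ∝ x_i/√M_i (Graham's law weighted by mole fraction), so the effusate composition follows n_i/√M_i.
Mole fraction of N₂ in the effusate = (n_N₂/√M_N₂) / (n_N₂/√M_N₂ + n_UF₆/√M_UF₆)
= (2.72/√28.02) / (2.72/√28.02 + 4.80/√352.02) = 0.5138/(0.5138 + 0.2558) = 0.6676.

0.6676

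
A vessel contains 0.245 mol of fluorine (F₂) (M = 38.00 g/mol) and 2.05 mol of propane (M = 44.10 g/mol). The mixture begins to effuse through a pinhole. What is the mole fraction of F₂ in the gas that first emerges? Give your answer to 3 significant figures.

Each component's effusion rate ∝ (its partial pressure)·(1/√M) ∝ n_i/√M_i.
Mole fraction of F₂ in the effusate = (n_F₂/√M_F₂) / (n_F₂/√M_F₂ + n_C₃H₈/√M_C₃H₈)
= (0.245/√38.00) / (0.245/√38.00 + 2.05/√44.10) = 0.03974/(0.03974 + 0.3087) = 0.114.

0.114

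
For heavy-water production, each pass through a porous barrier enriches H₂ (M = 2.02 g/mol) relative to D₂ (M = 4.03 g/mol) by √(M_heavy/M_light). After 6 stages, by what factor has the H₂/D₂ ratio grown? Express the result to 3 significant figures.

7.94

The single-stage factor is √(M_heavy/M_light), so 6 stages give [√(4.03/2.02)]^6 = (4.03/2.02)^(6/2).
= 1.99505^3 = 7.94.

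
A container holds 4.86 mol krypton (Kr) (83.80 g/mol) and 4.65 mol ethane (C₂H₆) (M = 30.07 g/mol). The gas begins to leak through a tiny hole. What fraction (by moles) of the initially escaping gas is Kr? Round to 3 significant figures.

Effusion rate of each component ∝ n_i/√M_i (partial pressure × 1/√M).
x_Kr(eff) = (n_Kr/√M_Kr) / (n_Kr/√M_Kr + n_C₂H₆/√M_C₂H₆)
= (4.86/√83.80) / (4.86/√83.80 + 4.65/√30.07) = 0.5309/(0.5309 + 0.8480) = 0.385.

0.385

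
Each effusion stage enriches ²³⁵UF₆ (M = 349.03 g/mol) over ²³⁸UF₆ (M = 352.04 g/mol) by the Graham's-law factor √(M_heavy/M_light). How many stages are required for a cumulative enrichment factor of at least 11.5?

569

With α = √(352.04/349.03) per stage, ln α = ½ ln(1.00862) = 0.004293.
Need α^N ≥ 11.5 ⇒ N ≥ ln(11.5) / ln α = 2.442 / 0.004293 = 568.85.
Rounding up, N = 569 stages.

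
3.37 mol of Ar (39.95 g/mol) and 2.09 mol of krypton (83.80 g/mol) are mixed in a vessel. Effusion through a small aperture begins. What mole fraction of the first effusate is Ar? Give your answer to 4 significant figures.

Rate_i ∝ x_i/√M_i (Graham's law weighted by mole fraction), so the effusate composition follows n_i/√M_i.
x_Ar(eff) = (n_Ar/√M_Ar) / (n_Ar/√M_Ar + n_Kr/√M_Kr)
= (3.37/√39.95) / (3.37/√39.95 + 2.09/√83.80) = 0.5332/(0.5332 + 0.2283) = 0.7002.

0.7002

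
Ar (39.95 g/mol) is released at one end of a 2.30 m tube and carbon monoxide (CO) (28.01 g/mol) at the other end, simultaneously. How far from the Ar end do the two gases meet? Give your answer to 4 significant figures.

Graham's law gives d_Ar/d_CO = rate_Ar/rate_CO = √(M_CO/M_Ar) = √(28.01/39.95) = 0.8373.
With d_Ar + d_CO = 2.30 m, d_CO = 2.30/(1 + 0.8373) = 1.252 m.
d_Ar = 2.30 − 1.252 = 1.048 m.

1.048 m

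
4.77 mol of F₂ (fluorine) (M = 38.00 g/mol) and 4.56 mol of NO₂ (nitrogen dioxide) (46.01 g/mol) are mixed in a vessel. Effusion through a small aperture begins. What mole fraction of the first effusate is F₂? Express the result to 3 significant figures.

The effusion rate of species i is ∝ p_i/√M_i ∝ n_i/√M_i.
Mole fraction of F₂ in the effusate = (n_F₂/√M_F₂) / (n_F₂/√M_F₂ + n_NO₂/√M_NO₂)
= (4.77/√38.00) / (4.77/√38.00 + 4.56/√46.01) = 0.7738/(0.7738 + 0.6723) = 0.535.

0.535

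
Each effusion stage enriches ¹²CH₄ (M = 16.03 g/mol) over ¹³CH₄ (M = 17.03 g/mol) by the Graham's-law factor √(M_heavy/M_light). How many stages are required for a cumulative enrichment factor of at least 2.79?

34

With α = √(17.03/16.03) per stage, ln α = ½ ln(1.06238) = 0.03026.
Need α^N ≥ 2.79 ⇒ N ≥ ln(2.79) / ln α = 1.026 / 0.03026 = 33.91.
So at least 34 stages are needed.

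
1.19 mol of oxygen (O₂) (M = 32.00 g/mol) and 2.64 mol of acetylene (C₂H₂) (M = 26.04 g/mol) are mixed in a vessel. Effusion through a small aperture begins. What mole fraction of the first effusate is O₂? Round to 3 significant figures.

0.289

Rate_i ∝ x_i/√M_i (Graham's law weighted by mole fraction), so the effusate composition follows n_i/√M_i.
Mole fraction of O₂ in the effusate = (n_O₂/√M_O₂) / (n_O₂/√M_O₂ + n_C₂H₂/√M_C₂H₂)
= (1.19/√32.00) / (1.19/√32.00 + 2.64/√26.04) = 0.2104/(0.2104 + 0.5173) = 0.289.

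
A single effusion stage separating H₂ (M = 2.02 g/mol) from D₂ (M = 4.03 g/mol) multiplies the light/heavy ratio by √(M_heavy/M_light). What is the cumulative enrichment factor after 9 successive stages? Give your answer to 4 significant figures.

22.38

Each stage multiplies the ratio by α = √(4.03/2.02), so after 9 stages the overall factor is α^9 = (4.03/2.02)^(9/2).
= 1.99505^(9/2) = 22.38.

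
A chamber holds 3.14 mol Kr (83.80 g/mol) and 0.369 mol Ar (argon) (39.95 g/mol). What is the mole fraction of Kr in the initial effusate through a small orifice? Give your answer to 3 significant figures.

0.855

Each component's effusion rate ∝ (its partial pressure)·(1/√M) ∝ n_i/√M_i.
So x_Kr in the escaping gas = (n_Kr/√M_Kr) / Σ(n_i/√M_i)
= (3.14/√83.80) / (3.14/√83.80 + 0.369/√39.95) = 0.3430/(0.3430 + 0.05838) = 0.855.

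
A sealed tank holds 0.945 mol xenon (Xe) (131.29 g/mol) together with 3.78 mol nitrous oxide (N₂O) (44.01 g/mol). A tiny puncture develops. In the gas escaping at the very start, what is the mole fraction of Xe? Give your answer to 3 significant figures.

0.126

Effusion rate of each component ∝ n_i/√M_i (partial pressure × 1/√M).
x_Xe(eff) = (n_Xe/√M_Xe) / (n_Xe/√M_Xe + n_N₂O/√M_N₂O)
= (0.945/√131.29) / (0.945/√131.29 + 3.78/√44.01) = 0.08247/(0.08247 + 0.5698) = 0.126.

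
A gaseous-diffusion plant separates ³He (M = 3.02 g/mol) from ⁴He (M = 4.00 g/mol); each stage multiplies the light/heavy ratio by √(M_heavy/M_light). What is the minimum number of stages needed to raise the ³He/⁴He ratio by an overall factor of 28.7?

24

Single-stage factor α = √(4.00/3.02), so ln α = ½ ln(1.32450) = 0.1405.
Need α^N ≥ 28.7 ⇒ N ≥ ln(28.7) / ln α = 3.357 / 0.1405 = 23.89.
Minimum whole number of stages: N = 24.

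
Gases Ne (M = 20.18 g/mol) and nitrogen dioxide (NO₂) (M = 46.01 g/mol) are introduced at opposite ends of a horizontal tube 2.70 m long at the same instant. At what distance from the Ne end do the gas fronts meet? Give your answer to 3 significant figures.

The fronts meet when d_Ne + d_NO₂ = L with d_Ne/d_NO₂ = √(M_NO₂/M_Ne) (Graham's law). Here √(M_NO₂/M_Ne) = √(46.01/20.18) = 1.510.
With d_Ne + d_NO₂ = 2.70 m, d_NO₂ = 2.70/(1 + 1.510) = 1.076 m.
d_Ne = 2.70 − 1.076 = 1.62 m.

1.62 m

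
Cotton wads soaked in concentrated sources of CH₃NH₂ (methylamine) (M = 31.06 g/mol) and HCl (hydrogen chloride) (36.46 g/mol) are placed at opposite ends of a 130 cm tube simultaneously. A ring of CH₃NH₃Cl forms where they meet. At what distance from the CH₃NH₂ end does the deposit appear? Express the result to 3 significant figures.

67.6 cm

Distances travelled in equal time are proportional to diffusion rates, so d_CH₃NH₂/d_HCl = √(M_HCl/M_CH₃NH₂) = √(36.46/31.06) = 1.083.
With d_CH₃NH₂ + d_HCl = 130 cm, d_HCl = 130/(1 + 1.083) = 62.40 cm.
d_CH₃NH₂ = 130 − 62.40 = 67.6 cm.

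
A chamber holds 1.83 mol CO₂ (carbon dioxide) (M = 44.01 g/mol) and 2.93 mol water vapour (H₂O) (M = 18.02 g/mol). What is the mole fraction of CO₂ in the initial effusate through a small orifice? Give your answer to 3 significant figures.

Each component's effusion rate ∝ (its partial pressure)·(1/√M) ∝ n_i/√M_i.
Mole fraction of CO₂ in the effusate = (n_CO₂/√M_CO₂) / (n_CO₂/√M_CO₂ + n_H₂O/√M_H₂O)
= (1.83/√44.01) / (1.83/√44.01 + 2.93/√18.02) = 0.2759/(0.2759 + 0.6902) = 0.286.

0.286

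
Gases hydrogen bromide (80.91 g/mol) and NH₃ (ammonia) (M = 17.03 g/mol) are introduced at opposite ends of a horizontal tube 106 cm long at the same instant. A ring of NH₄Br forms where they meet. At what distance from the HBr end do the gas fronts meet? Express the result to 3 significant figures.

33.3 cm

The fronts meet when d_HBr + d_NH₃ = L with d_HBr/d_NH₃ = √(M_NH₃/M_HBr) (Graham's law). Here √(M_NH₃/M_HBr) = √(17.03/80.91) = 0.4588.
With d_HBr + d_NH₃ = 106 cm, d_NH₃ = 106/(1 + 0.4588) = 72.66 cm.
d_HBr = 106 − 72.66 = 33.3 cm.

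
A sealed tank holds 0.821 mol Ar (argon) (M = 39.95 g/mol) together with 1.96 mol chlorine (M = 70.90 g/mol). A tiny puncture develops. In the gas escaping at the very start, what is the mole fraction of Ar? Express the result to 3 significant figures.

0.358

Rate_i ∝ x_i/√M_i (Graham's law weighted by mole fraction), so the effusate composition follows n_i/√M_i.
x_Ar(eff) = (n_Ar/√M_Ar) / (n_Ar/√M_Ar + n_Cl₂/√M_Cl₂)
= (0.821/√39.95) / (0.821/√39.95 + 1.96/√70.90) = 0.1299/(0.1299 + 0.2328) = 0.358.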